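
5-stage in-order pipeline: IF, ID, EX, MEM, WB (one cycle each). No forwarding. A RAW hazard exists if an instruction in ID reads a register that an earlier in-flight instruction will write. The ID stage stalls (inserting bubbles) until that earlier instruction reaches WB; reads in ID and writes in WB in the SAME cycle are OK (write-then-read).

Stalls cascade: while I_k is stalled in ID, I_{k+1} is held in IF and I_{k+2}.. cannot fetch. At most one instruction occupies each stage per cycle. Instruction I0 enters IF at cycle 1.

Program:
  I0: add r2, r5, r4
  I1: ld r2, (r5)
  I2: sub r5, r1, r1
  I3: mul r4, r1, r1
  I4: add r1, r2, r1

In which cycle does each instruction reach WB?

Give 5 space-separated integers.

I0 add r2 <- r5,r4: IF@1 ID@2 stall=0 (-) EX@3 MEM@4 WB@5
I1 ld r2 <- r5: IF@2 ID@3 stall=0 (-) EX@4 MEM@5 WB@6
I2 sub r5 <- r1,r1: IF@3 ID@4 stall=0 (-) EX@5 MEM@6 WB@7
I3 mul r4 <- r1,r1: IF@4 ID@5 stall=0 (-) EX@6 MEM@7 WB@8
I4 add r1 <- r2,r1: IF@5 ID@6 stall=0 (-) EX@7 MEM@8 WB@9

Answer: 5 6 7 8 9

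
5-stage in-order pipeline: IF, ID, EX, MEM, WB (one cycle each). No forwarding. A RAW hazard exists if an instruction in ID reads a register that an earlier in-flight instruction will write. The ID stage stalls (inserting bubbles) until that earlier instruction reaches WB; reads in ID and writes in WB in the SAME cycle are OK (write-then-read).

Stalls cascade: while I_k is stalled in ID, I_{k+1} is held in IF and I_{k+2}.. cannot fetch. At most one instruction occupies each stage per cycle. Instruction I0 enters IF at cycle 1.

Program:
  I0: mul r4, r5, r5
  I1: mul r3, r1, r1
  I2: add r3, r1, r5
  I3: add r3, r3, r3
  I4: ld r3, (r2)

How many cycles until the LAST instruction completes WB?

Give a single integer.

Answer: 11

Derivation:
I0 mul r4 <- r5,r5: IF@1 ID@2 stall=0 (-) EX@3 MEM@4 WB@5
I1 mul r3 <- r1,r1: IF@2 ID@3 stall=0 (-) EX@4 MEM@5 WB@6
I2 add r3 <- r1,r5: IF@3 ID@4 stall=0 (-) EX@5 MEM@6 WB@7
I3 add r3 <- r3,r3: IF@4 ID@5 stall=2 (RAW on I2.r3 (WB@7)) EX@8 MEM@9 WB@10
I4 ld r3 <- r2: IF@5 ID@8 stall=0 (-) EX@9 MEM@10 WB@11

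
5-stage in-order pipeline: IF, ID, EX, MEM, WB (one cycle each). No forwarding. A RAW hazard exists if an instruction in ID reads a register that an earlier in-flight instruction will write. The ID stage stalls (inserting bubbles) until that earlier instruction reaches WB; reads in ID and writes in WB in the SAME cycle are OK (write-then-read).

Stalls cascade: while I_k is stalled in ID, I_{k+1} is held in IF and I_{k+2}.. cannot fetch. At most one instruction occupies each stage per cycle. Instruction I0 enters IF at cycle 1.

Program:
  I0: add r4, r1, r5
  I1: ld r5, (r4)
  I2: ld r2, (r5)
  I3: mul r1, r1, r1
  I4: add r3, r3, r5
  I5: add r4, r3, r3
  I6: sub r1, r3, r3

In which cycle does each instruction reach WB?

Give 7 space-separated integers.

Answer: 5 8 11 12 13 16 17

Derivation:
I0 add r4 <- r1,r5: IF@1 ID@2 stall=0 (-) EX@3 MEM@4 WB@5
I1 ld r5 <- r4: IF@2 ID@3 stall=2 (RAW on I0.r4 (WB@5)) EX@6 MEM@7 WB@8
I2 ld r2 <- r5: IF@3 ID@6 stall=2 (RAW on I1.r5 (WB@8)) EX@9 MEM@10 WB@11
I3 mul r1 <- r1,r1: IF@6 ID@9 stall=0 (-) EX@10 MEM@11 WB@12
I4 add r3 <- r3,r5: IF@9 ID@10 stall=0 (-) EX@11 MEM@12 WB@13
I5 add r4 <- r3,r3: IF@10 ID@11 stall=2 (RAW on I4.r3 (WB@13)) EX@14 MEM@15 WB@16
I6 sub r1 <- r3,r3: IF@11 ID@14 stall=0 (-) EX@15 MEM@16 WB@17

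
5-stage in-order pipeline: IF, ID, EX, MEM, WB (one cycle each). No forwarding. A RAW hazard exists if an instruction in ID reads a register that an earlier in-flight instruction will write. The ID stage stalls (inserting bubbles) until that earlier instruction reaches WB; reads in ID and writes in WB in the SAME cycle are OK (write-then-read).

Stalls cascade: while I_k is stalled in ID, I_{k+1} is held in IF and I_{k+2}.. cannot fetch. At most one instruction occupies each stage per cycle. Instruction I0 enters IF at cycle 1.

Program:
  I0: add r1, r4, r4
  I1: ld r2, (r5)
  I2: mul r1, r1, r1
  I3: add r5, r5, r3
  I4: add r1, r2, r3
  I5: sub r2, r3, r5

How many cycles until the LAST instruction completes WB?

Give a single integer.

Answer: 12

Derivation:
I0 add r1 <- r4,r4: IF@1 ID@2 stall=0 (-) EX@3 MEM@4 WB@5
I1 ld r2 <- r5: IF@2 ID@3 stall=0 (-) EX@4 MEM@5 WB@6
I2 mul r1 <- r1,r1: IF@3 ID@4 stall=1 (RAW on I0.r1 (WB@5)) EX@6 MEM@7 WB@8
I3 add r5 <- r5,r3: IF@4 ID@6 stall=0 (-) EX@7 MEM@8 WB@9
I4 add r1 <- r2,r3: IF@6 ID@7 stall=0 (-) EX@8 MEM@9 WB@10
I5 sub r2 <- r3,r5: IF@7 ID@8 stall=1 (RAW on I3.r5 (WB@9)) EX@10 MEM@11 WB@12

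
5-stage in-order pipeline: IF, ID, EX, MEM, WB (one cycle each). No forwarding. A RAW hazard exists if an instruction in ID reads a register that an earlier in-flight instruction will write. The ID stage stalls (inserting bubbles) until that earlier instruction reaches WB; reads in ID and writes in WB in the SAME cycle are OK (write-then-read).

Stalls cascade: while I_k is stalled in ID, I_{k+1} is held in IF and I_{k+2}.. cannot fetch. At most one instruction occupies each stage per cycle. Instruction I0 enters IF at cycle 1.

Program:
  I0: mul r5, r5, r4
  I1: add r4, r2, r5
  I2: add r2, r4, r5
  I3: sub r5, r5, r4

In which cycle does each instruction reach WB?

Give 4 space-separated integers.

I0 mul r5 <- r5,r4: IF@1 ID@2 stall=0 (-) EX@3 MEM@4 WB@5
I1 add r4 <- r2,r5: IF@2 ID@3 stall=2 (RAW on I0.r5 (WB@5)) EX@6 MEM@7 WB@8
I2 add r2 <- r4,r5: IF@3 ID@6 stall=2 (RAW on I1.r4 (WB@8)) EX@9 MEM@10 WB@11
I3 sub r5 <- r5,r4: IF@6 ID@9 stall=0 (-) EX@10 MEM@11 WB@12

Answer: 5 8 11 12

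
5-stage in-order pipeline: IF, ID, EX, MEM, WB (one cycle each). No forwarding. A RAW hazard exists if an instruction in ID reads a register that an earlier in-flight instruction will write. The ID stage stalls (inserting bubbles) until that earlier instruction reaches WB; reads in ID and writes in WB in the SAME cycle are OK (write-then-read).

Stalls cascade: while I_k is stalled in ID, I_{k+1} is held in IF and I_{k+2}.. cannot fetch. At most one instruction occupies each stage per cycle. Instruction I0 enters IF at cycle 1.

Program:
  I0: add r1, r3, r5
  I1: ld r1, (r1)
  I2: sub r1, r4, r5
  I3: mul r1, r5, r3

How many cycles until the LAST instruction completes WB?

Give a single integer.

I0 add r1 <- r3,r5: IF@1 ID@2 stall=0 (-) EX@3 MEM@4 WB@5
I1 ld r1 <- r1: IF@2 ID@3 stall=2 (RAW on I0.r1 (WB@5)) EX@6 MEM@7 WB@8
I2 sub r1 <- r4,r5: IF@3 ID@6 stall=0 (-) EX@7 MEM@8 WB@9
I3 mul r1 <- r5,r3: IF@6 ID@7 stall=0 (-) EX@8 MEM@9 WB@10

Answer: 10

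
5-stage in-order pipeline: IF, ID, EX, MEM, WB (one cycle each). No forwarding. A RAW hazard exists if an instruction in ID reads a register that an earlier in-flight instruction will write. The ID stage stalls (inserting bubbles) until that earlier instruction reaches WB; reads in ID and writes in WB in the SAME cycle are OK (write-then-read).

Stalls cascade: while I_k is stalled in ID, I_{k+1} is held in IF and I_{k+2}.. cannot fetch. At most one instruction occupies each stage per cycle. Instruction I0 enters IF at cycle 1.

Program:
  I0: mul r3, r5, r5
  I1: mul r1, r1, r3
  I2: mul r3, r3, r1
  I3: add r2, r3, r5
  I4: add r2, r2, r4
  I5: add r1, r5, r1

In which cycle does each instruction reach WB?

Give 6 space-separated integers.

Answer: 5 8 11 14 17 18

Derivation:
I0 mul r3 <- r5,r5: IF@1 ID@2 stall=0 (-) EX@3 MEM@4 WB@5
I1 mul r1 <- r1,r3: IF@2 ID@3 stall=2 (RAW on I0.r3 (WB@5)) EX@6 MEM@7 WB@8
I2 mul r3 <- r3,r1: IF@3 ID@6 stall=2 (RAW on I1.r1 (WB@8)) EX@9 MEM@10 WB@11
I3 add r2 <- r3,r5: IF@6 ID@9 stall=2 (RAW on I2.r3 (WB@11)) EX@12 MEM@13 WB@14
I4 add r2 <- r2,r4: IF@9 ID@12 stall=2 (RAW on I3.r2 (WB@14)) EX@15 MEM@16 WB@17
I5 add r1 <- r5,r1: IF@12 ID@15 stall=0 (-) EX@16 MEM@17 WB@18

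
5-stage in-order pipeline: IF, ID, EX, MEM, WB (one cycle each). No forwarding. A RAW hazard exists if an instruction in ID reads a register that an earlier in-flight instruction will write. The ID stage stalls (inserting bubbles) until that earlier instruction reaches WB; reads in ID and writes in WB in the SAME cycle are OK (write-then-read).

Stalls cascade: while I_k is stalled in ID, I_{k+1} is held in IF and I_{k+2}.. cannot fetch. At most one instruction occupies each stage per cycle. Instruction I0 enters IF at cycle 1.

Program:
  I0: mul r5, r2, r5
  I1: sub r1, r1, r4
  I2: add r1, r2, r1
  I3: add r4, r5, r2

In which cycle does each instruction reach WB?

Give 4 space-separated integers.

Answer: 5 6 9 10

Derivation:
I0 mul r5 <- r2,r5: IF@1 ID@2 stall=0 (-) EX@3 MEM@4 WB@5
I1 sub r1 <- r1,r4: IF@2 ID@3 stall=0 (-) EX@4 MEM@5 WB@6
I2 add r1 <- r2,r1: IF@3 ID@4 stall=2 (RAW on I1.r1 (WB@6)) EX@7 MEM@8 WB@9
I3 add r4 <- r5,r2: IF@4 ID@7 stall=0 (-) EX@8 MEM@9 WB@10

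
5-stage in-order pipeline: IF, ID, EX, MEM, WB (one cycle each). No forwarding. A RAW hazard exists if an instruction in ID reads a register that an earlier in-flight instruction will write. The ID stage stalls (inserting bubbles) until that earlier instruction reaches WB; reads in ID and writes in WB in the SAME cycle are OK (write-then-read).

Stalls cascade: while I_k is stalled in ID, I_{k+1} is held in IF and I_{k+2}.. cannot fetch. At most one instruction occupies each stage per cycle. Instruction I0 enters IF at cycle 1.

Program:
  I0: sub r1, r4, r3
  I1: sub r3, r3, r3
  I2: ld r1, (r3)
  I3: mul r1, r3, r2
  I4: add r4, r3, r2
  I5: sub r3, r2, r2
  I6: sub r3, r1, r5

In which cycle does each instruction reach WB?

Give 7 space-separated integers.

I0 sub r1 <- r4,r3: IF@1 ID@2 stall=0 (-) EX@3 MEM@4 WB@5
I1 sub r3 <- r3,r3: IF@2 ID@3 stall=0 (-) EX@4 MEM@5 WB@6
I2 ld r1 <- r3: IF@3 ID@4 stall=2 (RAW on I1.r3 (WB@6)) EX@7 MEM@8 WB@9
I3 mul r1 <- r3,r2: IF@4 ID@7 stall=0 (-) EX@8 MEM@9 WB@10
I4 add r4 <- r3,r2: IF@7 ID@8 stall=0 (-) EX@9 MEM@10 WB@11
I5 sub r3 <- r2,r2: IF@8 ID@9 stall=0 (-) EX@10 MEM@11 WB@12
I6 sub r3 <- r1,r5: IF@9 ID@10 stall=0 (-) EX@11 MEM@12 WB@13

Answer: 5 6 9 10 11 12 13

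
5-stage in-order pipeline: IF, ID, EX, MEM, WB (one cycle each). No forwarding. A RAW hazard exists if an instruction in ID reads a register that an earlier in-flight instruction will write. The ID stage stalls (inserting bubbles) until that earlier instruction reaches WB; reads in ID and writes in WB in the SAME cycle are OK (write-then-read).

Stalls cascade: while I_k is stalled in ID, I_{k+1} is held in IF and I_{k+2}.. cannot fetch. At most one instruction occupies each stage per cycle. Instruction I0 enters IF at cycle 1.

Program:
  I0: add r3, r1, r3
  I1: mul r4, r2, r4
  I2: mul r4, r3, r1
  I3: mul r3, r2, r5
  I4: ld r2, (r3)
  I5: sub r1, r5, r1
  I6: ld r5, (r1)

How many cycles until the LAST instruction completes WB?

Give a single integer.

I0 add r3 <- r1,r3: IF@1 ID@2 stall=0 (-) EX@3 MEM@4 WB@5
I1 mul r4 <- r2,r4: IF@2 ID@3 stall=0 (-) EX@4 MEM@5 WB@6
I2 mul r4 <- r3,r1: IF@3 ID@4 stall=1 (RAW on I0.r3 (WB@5)) EX@6 MEM@7 WB@8
I3 mul r3 <- r2,r5: IF@4 ID@6 stall=0 (-) EX@7 MEM@8 WB@9
I4 ld r2 <- r3: IF@6 ID@7 stall=2 (RAW on I3.r3 (WB@9)) EX@10 MEM@11 WB@12
I5 sub r1 <- r5,r1: IF@7 ID@10 stall=0 (-) EX@11 MEM@12 WB@13
I6 ld r5 <- r1: IF@10 ID@11 stall=2 (RAW on I5.r1 (WB@13)) EX@14 MEM@15 WB@16

Answer: 16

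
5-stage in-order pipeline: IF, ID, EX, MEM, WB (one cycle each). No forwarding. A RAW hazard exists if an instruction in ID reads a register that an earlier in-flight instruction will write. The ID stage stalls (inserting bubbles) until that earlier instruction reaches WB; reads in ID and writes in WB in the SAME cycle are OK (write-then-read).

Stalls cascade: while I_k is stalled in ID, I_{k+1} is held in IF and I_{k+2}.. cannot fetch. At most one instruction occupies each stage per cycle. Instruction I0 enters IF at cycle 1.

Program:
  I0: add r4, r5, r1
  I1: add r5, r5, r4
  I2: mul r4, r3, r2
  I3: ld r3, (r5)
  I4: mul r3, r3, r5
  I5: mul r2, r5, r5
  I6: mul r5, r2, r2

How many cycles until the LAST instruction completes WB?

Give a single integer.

I0 add r4 <- r5,r1: IF@1 ID@2 stall=0 (-) EX@3 MEM@4 WB@5
I1 add r5 <- r5,r4: IF@2 ID@3 stall=2 (RAW on I0.r4 (WB@5)) EX@6 MEM@7 WB@8
I2 mul r4 <- r3,r2: IF@3 ID@6 stall=0 (-) EX@7 MEM@8 WB@9
I3 ld r3 <- r5: IF@6 ID@7 stall=1 (RAW on I1.r5 (WB@8)) EX@9 MEM@10 WB@11
I4 mul r3 <- r3,r5: IF@7 ID@9 stall=2 (RAW on I3.r3 (WB@11)) EX@12 MEM@13 WB@14
I5 mul r2 <- r5,r5: IF@9 ID@12 stall=0 (-) EX@13 MEM@14 WB@15
I6 mul r5 <- r2,r2: IF@12 ID@13 stall=2 (RAW on I5.r2 (WB@15)) EX@16 MEM@17 WB@18

Answer: 18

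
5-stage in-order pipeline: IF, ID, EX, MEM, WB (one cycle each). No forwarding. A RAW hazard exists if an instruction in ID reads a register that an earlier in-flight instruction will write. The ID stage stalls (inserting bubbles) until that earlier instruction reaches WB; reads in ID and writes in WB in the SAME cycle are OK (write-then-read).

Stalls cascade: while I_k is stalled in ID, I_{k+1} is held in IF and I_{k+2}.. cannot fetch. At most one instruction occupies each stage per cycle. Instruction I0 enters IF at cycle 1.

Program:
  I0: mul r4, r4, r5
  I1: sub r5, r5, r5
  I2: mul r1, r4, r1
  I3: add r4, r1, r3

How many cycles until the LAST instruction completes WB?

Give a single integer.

I0 mul r4 <- r4,r5: IF@1 ID@2 stall=0 (-) EX@3 MEM@4 WB@5
I1 sub r5 <- r5,r5: IF@2 ID@3 stall=0 (-) EX@4 MEM@5 WB@6
I2 mul r1 <- r4,r1: IF@3 ID@4 stall=1 (RAW on I0.r4 (WB@5)) EX@6 MEM@7 WB@8
I3 add r4 <- r1,r3: IF@4 ID@6 stall=2 (RAW on I2.r1 (WB@8)) EX@9 MEM@10 WB@11

Answer: 11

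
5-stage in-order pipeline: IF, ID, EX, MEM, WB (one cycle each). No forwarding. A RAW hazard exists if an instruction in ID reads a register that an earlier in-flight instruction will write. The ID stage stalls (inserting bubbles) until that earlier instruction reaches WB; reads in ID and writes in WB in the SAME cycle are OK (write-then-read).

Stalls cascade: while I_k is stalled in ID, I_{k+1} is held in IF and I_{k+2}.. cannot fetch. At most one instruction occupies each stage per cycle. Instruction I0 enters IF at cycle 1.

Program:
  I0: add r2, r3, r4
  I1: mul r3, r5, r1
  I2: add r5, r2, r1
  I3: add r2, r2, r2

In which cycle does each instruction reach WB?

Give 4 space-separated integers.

Answer: 5 6 8 9

Derivation:
I0 add r2 <- r3,r4: IF@1 ID@2 stall=0 (-) EX@3 MEM@4 WB@5
I1 mul r3 <- r5,r1: IF@2 ID@3 stall=0 (-) EX@4 MEM@5 WB@6
I2 add r5 <- r2,r1: IF@3 ID@4 stall=1 (RAW on I0.r2 (WB@5)) EX@6 MEM@7 WB@8
I3 add r2 <- r2,r2: IF@4 ID@6 stall=0 (-) EX@7 MEM@8 WB@9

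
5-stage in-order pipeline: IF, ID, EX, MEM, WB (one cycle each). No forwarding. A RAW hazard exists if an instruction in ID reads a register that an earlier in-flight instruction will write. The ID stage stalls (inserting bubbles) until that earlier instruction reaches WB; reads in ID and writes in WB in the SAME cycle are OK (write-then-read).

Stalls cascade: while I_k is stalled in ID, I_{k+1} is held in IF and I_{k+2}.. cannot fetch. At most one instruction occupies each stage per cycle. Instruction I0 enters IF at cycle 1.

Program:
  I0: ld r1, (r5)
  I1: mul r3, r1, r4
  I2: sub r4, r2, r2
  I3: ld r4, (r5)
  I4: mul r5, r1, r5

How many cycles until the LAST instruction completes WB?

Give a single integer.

I0 ld r1 <- r5: IF@1 ID@2 stall=0 (-) EX@3 MEM@4 WB@5
I1 mul r3 <- r1,r4: IF@2 ID@3 stall=2 (RAW on I0.r1 (WB@5)) EX@6 MEM@7 WB@8
I2 sub r4 <- r2,r2: IF@3 ID@6 stall=0 (-) EX@7 MEM@8 WB@9
I3 ld r4 <- r5: IF@6 ID@7 stall=0 (-) EX@8 MEM@9 WB@10
I4 mul r5 <- r1,r5: IF@7 ID@8 stall=0 (-) EX@9 MEM@10 WB@11

Answer: 11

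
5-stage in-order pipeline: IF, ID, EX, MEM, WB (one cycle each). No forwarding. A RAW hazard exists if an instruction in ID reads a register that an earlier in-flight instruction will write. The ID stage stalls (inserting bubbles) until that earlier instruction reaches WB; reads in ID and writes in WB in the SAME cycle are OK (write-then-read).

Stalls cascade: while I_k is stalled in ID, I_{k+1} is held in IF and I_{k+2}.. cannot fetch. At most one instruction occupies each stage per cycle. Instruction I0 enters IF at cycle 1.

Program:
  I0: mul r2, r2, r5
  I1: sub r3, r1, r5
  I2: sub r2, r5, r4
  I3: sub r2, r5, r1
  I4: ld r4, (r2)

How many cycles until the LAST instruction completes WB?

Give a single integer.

I0 mul r2 <- r2,r5: IF@1 ID@2 stall=0 (-) EX@3 MEM@4 WB@5
I1 sub r3 <- r1,r5: IF@2 ID@3 stall=0 (-) EX@4 MEM@5 WB@6
I2 sub r2 <- r5,r4: IF@3 ID@4 stall=0 (-) EX@5 MEM@6 WB@7
I3 sub r2 <- r5,r1: IF@4 ID@5 stall=0 (-) EX@6 MEM@7 WB@8
I4 ld r4 <- r2: IF@5 ID@6 stall=2 (RAW on I3.r2 (WB@8)) EX@9 MEM@10 WB@11

Answer: 11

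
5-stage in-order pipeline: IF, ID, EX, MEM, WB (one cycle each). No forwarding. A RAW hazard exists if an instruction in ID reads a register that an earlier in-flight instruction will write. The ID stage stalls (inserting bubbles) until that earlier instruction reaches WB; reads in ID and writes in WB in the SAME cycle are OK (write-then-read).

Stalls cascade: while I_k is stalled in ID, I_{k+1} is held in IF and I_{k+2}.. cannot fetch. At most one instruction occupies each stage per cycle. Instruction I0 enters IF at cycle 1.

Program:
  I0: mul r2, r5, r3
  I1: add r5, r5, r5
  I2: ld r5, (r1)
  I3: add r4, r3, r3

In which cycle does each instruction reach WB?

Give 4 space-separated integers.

Answer: 5 6 7 8

Derivation:
I0 mul r2 <- r5,r3: IF@1 ID@2 stall=0 (-) EX@3 MEM@4 WB@5
I1 add r5 <- r5,r5: IF@2 ID@3 stall=0 (-) EX@4 MEM@5 WB@6
I2 ld r5 <- r1: IF@3 ID@4 stall=0 (-) EX@5 MEM@6 WB@7
I3 add r4 <- r3,r3: IF@4 ID@5 stall=0 (-) EX@6 MEM@7 WB@8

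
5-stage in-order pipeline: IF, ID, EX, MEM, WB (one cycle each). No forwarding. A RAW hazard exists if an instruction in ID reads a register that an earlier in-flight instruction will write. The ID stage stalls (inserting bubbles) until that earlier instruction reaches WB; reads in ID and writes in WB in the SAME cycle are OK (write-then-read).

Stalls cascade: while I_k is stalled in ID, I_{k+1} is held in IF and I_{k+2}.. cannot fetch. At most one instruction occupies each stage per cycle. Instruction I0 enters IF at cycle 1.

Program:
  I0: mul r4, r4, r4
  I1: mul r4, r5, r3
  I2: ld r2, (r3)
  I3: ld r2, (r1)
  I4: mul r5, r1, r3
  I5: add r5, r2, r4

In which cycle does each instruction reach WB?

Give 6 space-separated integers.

Answer: 5 6 7 8 9 11

Derivation:
I0 mul r4 <- r4,r4: IF@1 ID@2 stall=0 (-) EX@3 MEM@4 WB@5
I1 mul r4 <- r5,r3: IF@2 ID@3 stall=0 (-) EX@4 MEM@5 WB@6
I2 ld r2 <- r3: IF@3 ID@4 stall=0 (-) EX@5 MEM@6 WB@7
I3 ld r2 <- r1: IF@4 ID@5 stall=0 (-) EX@6 MEM@7 WB@8
I4 mul r5 <- r1,r3: IF@5 ID@6 stall=0 (-) EX@7 MEM@8 WB@9
I5 add r5 <- r2,r4: IF@6 ID@7 stall=1 (RAW on I3.r2 (WB@8)) EX@9 MEM@10 WB@11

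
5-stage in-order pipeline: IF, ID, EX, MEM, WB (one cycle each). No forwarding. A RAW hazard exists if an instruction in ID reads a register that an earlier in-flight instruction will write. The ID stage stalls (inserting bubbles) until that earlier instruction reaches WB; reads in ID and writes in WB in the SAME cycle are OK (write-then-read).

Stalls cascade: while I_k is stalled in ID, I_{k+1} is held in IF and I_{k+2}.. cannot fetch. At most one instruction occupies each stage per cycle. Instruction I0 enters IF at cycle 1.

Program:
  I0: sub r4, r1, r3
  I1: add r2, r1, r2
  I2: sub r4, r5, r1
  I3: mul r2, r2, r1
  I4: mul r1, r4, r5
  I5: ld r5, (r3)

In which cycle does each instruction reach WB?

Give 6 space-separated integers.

I0 sub r4 <- r1,r3: IF@1 ID@2 stall=0 (-) EX@3 MEM@4 WB@5
I1 add r2 <- r1,r2: IF@2 ID@3 stall=0 (-) EX@4 MEM@5 WB@6
I2 sub r4 <- r5,r1: IF@3 ID@4 stall=0 (-) EX@5 MEM@6 WB@7
I3 mul r2 <- r2,r1: IF@4 ID@5 stall=1 (RAW on I1.r2 (WB@6)) EX@7 MEM@8 WB@9
I4 mul r1 <- r4,r5: IF@5 ID@7 stall=0 (-) EX@8 MEM@9 WB@10
I5 ld r5 <- r3: IF@7 ID@8 stall=0 (-) EX@9 MEM@10 WB@11

Answer: 5 6 7 9 10 11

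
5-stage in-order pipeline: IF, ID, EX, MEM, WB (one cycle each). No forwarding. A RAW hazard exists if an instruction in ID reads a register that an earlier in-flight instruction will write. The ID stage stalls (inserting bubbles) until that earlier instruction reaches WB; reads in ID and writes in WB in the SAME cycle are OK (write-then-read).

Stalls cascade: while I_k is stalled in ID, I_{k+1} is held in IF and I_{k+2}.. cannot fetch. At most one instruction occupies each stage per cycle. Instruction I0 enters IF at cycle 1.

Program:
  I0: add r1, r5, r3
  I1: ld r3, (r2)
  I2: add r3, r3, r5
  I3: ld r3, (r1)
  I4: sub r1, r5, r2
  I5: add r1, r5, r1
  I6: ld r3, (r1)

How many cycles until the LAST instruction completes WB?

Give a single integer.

I0 add r1 <- r5,r3: IF@1 ID@2 stall=0 (-) EX@3 MEM@4 WB@5
I1 ld r3 <- r2: IF@2 ID@3 stall=0 (-) EX@4 MEM@5 WB@6
I2 add r3 <- r3,r5: IF@3 ID@4 stall=2 (RAW on I1.r3 (WB@6)) EX@7 MEM@8 WB@9
I3 ld r3 <- r1: IF@4 ID@7 stall=0 (-) EX@8 MEM@9 WB@10
I4 sub r1 <- r5,r2: IF@7 ID@8 stall=0 (-) EX@9 MEM@10 WB@11
I5 add r1 <- r5,r1: IF@8 ID@9 stall=2 (RAW on I4.r1 (WB@11)) EX@12 MEM@13 WB@14
I6 ld r3 <- r1: IF@9 ID@12 stall=2 (RAW on I5.r1 (WB@14)) EX@15 MEM@16 WB@17

Answer: 17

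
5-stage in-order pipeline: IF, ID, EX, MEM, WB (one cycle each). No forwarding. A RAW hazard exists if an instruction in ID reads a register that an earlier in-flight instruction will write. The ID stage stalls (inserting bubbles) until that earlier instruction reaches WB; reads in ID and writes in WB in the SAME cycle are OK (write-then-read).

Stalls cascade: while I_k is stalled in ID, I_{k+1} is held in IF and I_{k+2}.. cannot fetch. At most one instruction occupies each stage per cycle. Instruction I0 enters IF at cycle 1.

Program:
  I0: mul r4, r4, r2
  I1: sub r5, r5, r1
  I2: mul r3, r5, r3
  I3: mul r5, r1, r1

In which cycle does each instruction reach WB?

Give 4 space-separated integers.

Answer: 5 6 9 10

Derivation:
I0 mul r4 <- r4,r2: IF@1 ID@2 stall=0 (-) EX@3 MEM@4 WB@5
I1 sub r5 <- r5,r1: IF@2 ID@3 stall=0 (-) EX@4 MEM@5 WB@6
I2 mul r3 <- r5,r3: IF@3 ID@4 stall=2 (RAW on I1.r5 (WB@6)) EX@7 MEM@8 WB@9
I3 mul r5 <- r1,r1: IF@4 ID@7 stall=0 (-) EX@8 MEM@9 WB@10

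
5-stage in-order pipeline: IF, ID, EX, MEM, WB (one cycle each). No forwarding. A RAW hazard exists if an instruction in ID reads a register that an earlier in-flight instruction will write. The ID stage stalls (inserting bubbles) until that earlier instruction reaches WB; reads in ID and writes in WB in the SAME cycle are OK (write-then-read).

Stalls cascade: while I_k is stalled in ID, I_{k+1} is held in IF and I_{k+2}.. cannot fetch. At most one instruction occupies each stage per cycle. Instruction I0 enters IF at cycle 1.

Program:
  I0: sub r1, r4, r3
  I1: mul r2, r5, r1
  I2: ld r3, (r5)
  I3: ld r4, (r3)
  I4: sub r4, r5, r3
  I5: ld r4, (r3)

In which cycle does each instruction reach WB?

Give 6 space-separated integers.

Answer: 5 8 9 12 13 14

Derivation:
I0 sub r1 <- r4,r3: IF@1 ID@2 stall=0 (-) EX@3 MEM@4 WB@5
I1 mul r2 <- r5,r1: IF@2 ID@3 stall=2 (RAW on I0.r1 (WB@5)) EX@6 MEM@7 WB@8
I2 ld r3 <- r5: IF@3 ID@6 stall=0 (-) EX@7 MEM@8 WB@9
I3 ld r4 <- r3: IF@6 ID@7 stall=2 (RAW on I2.r3 (WB@9)) EX@10 MEM@11 WB@12
I4 sub r4 <- r5,r3: IF@7 ID@10 stall=0 (-) EX@11 MEM@12 WB@13
I5 ld r4 <- r3: IF@10 ID@11 stall=0 (-) EX@12 MEM@13 WB@14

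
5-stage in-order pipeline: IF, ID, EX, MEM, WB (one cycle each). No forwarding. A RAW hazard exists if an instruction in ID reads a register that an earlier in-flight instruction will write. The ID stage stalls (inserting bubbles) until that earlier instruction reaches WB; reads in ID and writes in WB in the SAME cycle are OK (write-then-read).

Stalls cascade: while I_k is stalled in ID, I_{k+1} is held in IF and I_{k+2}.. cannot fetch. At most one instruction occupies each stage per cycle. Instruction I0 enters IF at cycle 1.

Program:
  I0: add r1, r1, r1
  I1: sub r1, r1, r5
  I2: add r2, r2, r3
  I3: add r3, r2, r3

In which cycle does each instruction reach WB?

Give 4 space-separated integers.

I0 add r1 <- r1,r1: IF@1 ID@2 stall=0 (-) EX@3 MEM@4 WB@5
I1 sub r1 <- r1,r5: IF@2 ID@3 stall=2 (RAW on I0.r1 (WB@5)) EX@6 MEM@7 WB@8
I2 add r2 <- r2,r3: IF@3 ID@6 stall=0 (-) EX@7 MEM@8 WB@9
I3 add r3 <- r2,r3: IF@6 ID@7 stall=2 (RAW on I2.r2 (WB@9)) EX@10 MEM@11 WB@12

Answer: 5 8 9 12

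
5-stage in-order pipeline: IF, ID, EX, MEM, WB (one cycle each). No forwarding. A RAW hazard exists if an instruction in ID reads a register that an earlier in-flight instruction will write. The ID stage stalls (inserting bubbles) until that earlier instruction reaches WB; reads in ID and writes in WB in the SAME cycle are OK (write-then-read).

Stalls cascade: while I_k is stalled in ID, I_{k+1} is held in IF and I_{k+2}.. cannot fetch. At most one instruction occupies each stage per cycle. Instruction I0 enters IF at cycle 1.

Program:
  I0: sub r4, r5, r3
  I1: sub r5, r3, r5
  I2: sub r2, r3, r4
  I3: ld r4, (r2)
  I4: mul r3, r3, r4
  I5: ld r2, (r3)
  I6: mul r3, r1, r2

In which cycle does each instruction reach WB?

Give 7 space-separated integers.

Answer: 5 6 8 11 14 17 20

Derivation:
I0 sub r4 <- r5,r3: IF@1 ID@2 stall=0 (-) EX@3 MEM@4 WB@5
I1 sub r5 <- r3,r5: IF@2 ID@3 stall=0 (-) EX@4 MEM@5 WB@6
I2 sub r2 <- r3,r4: IF@3 ID@4 stall=1 (RAW on I0.r4 (WB@5)) EX@6 MEM@7 WB@8
I3 ld r4 <- r2: IF@4 ID@6 stall=2 (RAW on I2.r2 (WB@8)) EX@9 MEM@10 WB@11
I4 mul r3 <- r3,r4: IF@6 ID@9 stall=2 (RAW on I3.r4 (WB@11)) EX@12 MEM@13 WB@14
I5 ld r2 <- r3: IF@9 ID@12 stall=2 (RAW on I4.r3 (WB@14)) EX@15 MEM@16 WB@17
I6 mul r3 <- r1,r2: IF@12 ID@15 stall=2 (RAW on I5.r2 (WB@17)) EX@18 MEM@19 WB@20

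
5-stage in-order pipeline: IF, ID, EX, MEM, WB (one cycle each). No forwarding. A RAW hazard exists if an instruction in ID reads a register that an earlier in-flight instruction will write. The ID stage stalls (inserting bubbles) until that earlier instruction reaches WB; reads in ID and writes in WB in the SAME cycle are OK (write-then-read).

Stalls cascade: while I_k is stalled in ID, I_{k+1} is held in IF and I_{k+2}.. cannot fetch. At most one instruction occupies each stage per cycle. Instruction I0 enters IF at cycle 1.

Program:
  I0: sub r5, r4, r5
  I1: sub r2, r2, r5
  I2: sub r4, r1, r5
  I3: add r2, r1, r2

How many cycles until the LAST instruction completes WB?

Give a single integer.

I0 sub r5 <- r4,r5: IF@1 ID@2 stall=0 (-) EX@3 MEM@4 WB@5
I1 sub r2 <- r2,r5: IF@2 ID@3 stall=2 (RAW on I0.r5 (WB@5)) EX@6 MEM@7 WB@8
I2 sub r4 <- r1,r5: IF@3 ID@6 stall=0 (-) EX@7 MEM@8 WB@9
I3 add r2 <- r1,r2: IF@6 ID@7 stall=1 (RAW on I1.r2 (WB@8)) EX@9 MEM@10 WB@11

Answer: 11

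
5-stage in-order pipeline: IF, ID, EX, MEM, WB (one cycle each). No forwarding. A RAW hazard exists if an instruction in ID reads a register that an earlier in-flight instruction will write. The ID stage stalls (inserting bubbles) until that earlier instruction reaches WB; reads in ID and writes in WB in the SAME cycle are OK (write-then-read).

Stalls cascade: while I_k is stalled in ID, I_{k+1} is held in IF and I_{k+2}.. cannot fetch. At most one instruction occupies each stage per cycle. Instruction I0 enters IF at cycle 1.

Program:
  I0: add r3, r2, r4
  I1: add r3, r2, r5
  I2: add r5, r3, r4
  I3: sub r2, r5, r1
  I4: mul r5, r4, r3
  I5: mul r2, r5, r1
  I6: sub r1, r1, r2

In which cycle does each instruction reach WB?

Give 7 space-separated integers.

Answer: 5 6 9 12 13 16 19

Derivation:
I0 add r3 <- r2,r4: IF@1 ID@2 stall=0 (-) EX@3 MEM@4 WB@5
I1 add r3 <- r2,r5: IF@2 ID@3 stall=0 (-) EX@4 MEM@5 WB@6
I2 add r5 <- r3,r4: IF@3 ID@4 stall=2 (RAW on I1.r3 (WB@6)) EX@7 MEM@8 WB@9
I3 sub r2 <- r5,r1: IF@4 ID@7 stall=2 (RAW on I2.r5 (WB@9)) EX@10 MEM@11 WB@12
I4 mul r5 <- r4,r3: IF@7 ID@10 stall=0 (-) EX@11 MEM@12 WB@13
I5 mul r2 <- r5,r1: IF@10 ID@11 stall=2 (RAW on I4.r5 (WB@13)) EX@14 MEM@15 WB@16
I6 sub r1 <- r1,r2: IF@11 ID@14 stall=2 (RAW on I5.r2 (WB@16)) EX@17 MEM@18 WB@19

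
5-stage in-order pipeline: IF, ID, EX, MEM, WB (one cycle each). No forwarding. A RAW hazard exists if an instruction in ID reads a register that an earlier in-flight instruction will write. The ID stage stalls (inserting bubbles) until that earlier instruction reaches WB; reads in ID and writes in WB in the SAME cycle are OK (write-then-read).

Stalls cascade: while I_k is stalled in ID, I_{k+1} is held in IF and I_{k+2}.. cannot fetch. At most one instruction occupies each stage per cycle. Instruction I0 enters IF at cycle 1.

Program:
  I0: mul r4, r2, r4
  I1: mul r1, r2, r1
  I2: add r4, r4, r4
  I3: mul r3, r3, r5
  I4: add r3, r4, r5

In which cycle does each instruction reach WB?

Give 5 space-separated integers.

Answer: 5 6 8 9 11

Derivation:
I0 mul r4 <- r2,r4: IF@1 ID@2 stall=0 (-) EX@3 MEM@4 WB@5
I1 mul r1 <- r2,r1: IF@2 ID@3 stall=0 (-) EX@4 MEM@5 WB@6
I2 add r4 <- r4,r4: IF@3 ID@4 stall=1 (RAW on I0.r4 (WB@5)) EX@6 MEM@7 WB@8
I3 mul r3 <- r3,r5: IF@4 ID@6 stall=0 (-) EX@7 MEM@8 WB@9
I4 add r3 <- r4,r5: IF@6 ID@7 stall=1 (RAW on I2.r4 (WB@8)) EX@9 MEM@10 WB@11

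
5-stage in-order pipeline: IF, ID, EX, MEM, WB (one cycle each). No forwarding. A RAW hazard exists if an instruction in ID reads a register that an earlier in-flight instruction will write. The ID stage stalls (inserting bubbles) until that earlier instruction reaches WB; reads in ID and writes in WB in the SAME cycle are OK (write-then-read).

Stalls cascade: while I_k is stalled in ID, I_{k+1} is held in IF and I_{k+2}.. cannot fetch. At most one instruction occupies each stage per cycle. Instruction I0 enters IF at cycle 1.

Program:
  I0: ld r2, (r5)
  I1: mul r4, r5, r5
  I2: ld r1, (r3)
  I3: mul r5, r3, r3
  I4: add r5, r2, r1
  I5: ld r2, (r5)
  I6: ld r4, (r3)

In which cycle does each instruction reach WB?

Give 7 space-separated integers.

I0 ld r2 <- r5: IF@1 ID@2 stall=0 (-) EX@3 MEM@4 WB@5
I1 mul r4 <- r5,r5: IF@2 ID@3 stall=0 (-) EX@4 MEM@5 WB@6
I2 ld r1 <- r3: IF@3 ID@4 stall=0 (-) EX@5 MEM@6 WB@7
I3 mul r5 <- r3,r3: IF@4 ID@5 stall=0 (-) EX@6 MEM@7 WB@8
I4 add r5 <- r2,r1: IF@5 ID@6 stall=1 (RAW on I2.r1 (WB@7)) EX@8 MEM@9 WB@10
I5 ld r2 <- r5: IF@6 ID@8 stall=2 (RAW on I4.r5 (WB@10)) EX@11 MEM@12 WB@13
I6 ld r4 <- r3: IF@8 ID@11 stall=0 (-) EX@12 MEM@13 WB@14

Answer: 5 6 7 8 10 13 14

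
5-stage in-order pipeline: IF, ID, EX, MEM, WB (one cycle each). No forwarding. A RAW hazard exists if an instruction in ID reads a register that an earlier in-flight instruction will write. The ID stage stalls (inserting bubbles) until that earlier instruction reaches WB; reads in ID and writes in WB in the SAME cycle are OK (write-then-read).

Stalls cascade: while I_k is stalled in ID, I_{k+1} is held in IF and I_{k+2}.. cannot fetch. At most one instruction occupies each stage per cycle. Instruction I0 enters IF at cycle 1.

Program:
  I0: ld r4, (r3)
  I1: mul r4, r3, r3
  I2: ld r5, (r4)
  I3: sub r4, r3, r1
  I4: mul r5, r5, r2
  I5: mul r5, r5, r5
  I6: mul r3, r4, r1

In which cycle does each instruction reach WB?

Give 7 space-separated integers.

Answer: 5 6 9 10 12 15 16

Derivation:
I0 ld r4 <- r3: IF@1 ID@2 stall=0 (-) EX@3 MEM@4 WB@5
I1 mul r4 <- r3,r3: IF@2 ID@3 stall=0 (-) EX@4 MEM@5 WB@6
I2 ld r5 <- r4: IF@3 ID@4 stall=2 (RAW on I1.r4 (WB@6)) EX@7 MEM@8 WB@9
I3 sub r4 <- r3,r1: IF@4 ID@7 stall=0 (-) EX@8 MEM@9 WB@10
I4 mul r5 <- r5,r2: IF@7 ID@8 stall=1 (RAW on I2.r5 (WB@9)) EX@10 MEM@11 WB@12
I5 mul r5 <- r5,r5: IF@8 ID@10 stall=2 (RAW on I4.r5 (WB@12)) EX@13 MEM@14 WB@15
I6 mul r3 <- r4,r1: IF@10 ID@13 stall=0 (-) EX@14 MEM@15 WB@16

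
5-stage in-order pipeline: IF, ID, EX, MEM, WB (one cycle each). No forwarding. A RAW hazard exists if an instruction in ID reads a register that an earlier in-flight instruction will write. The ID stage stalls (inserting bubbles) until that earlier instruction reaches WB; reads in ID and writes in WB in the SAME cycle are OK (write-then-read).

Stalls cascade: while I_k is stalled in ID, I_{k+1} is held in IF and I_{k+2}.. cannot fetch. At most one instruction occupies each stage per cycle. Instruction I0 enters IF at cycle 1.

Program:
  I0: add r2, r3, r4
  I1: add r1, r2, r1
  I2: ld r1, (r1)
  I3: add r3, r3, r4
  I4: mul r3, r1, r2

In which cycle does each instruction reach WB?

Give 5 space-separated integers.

Answer: 5 8 11 12 14

Derivation:
I0 add r2 <- r3,r4: IF@1 ID@2 stall=0 (-) EX@3 MEM@4 WB@5
I1 add r1 <- r2,r1: IF@2 ID@3 stall=2 (RAW on I0.r2 (WB@5)) EX@6 MEM@7 WB@8
I2 ld r1 <- r1: IF@3 ID@6 stall=2 (RAW on I1.r1 (WB@8)) EX@9 MEM@10 WB@11
I3 add r3 <- r3,r4: IF@6 ID@9 stall=0 (-) EX@10 MEM@11 WB@12
I4 mul r3 <- r1,r2: IF@9 ID@10 stall=1 (RAW on I2.r1 (WB@11)) EX@12 MEM@13 WB@14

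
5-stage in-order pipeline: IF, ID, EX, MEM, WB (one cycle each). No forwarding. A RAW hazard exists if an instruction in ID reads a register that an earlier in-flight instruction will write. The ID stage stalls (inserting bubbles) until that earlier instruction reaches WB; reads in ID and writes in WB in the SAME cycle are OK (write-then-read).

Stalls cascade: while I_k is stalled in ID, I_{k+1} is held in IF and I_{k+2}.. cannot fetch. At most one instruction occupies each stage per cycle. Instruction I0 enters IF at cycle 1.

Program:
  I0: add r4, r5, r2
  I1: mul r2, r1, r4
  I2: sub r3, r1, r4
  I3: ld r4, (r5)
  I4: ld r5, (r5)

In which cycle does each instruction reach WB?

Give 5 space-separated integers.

Answer: 5 8 9 10 11

Derivation:
I0 add r4 <- r5,r2: IF@1 ID@2 stall=0 (-) EX@3 MEM@4 WB@5
I1 mul r2 <- r1,r4: IF@2 ID@3 stall=2 (RAW on I0.r4 (WB@5)) EX@6 MEM@7 WB@8
I2 sub r3 <- r1,r4: IF@3 ID@6 stall=0 (-) EX@7 MEM@8 WB@9
I3 ld r4 <- r5: IF@6 ID@7 stall=0 (-) EX@8 MEM@9 WB@10
I4 ld r5 <- r5: IF@7 ID@8 stall=0 (-) EX@9 MEM@10 WB@11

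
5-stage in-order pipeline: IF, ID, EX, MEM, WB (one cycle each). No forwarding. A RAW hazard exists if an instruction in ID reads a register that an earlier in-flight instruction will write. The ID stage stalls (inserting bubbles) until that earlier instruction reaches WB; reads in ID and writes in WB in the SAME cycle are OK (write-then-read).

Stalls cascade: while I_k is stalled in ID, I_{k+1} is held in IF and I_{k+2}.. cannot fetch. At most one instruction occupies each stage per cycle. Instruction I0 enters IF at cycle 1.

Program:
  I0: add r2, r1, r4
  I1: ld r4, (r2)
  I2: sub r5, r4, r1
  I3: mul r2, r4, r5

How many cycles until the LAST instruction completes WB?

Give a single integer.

Answer: 14

Derivation:
I0 add r2 <- r1,r4: IF@1 ID@2 stall=0 (-) EX@3 MEM@4 WB@5
I1 ld r4 <- r2: IF@2 ID@3 stall=2 (RAW on I0.r2 (WB@5)) EX@6 MEM@7 WB@8
I2 sub r5 <- r4,r1: IF@3 ID@6 stall=2 (RAW on I1.r4 (WB@8)) EX@9 MEM@10 WB@11
I3 mul r2 <- r4,r5: IF@6 ID@9 stall=2 (RAW on I2.r5 (WB@11)) EX@12 MEM@13 WB@14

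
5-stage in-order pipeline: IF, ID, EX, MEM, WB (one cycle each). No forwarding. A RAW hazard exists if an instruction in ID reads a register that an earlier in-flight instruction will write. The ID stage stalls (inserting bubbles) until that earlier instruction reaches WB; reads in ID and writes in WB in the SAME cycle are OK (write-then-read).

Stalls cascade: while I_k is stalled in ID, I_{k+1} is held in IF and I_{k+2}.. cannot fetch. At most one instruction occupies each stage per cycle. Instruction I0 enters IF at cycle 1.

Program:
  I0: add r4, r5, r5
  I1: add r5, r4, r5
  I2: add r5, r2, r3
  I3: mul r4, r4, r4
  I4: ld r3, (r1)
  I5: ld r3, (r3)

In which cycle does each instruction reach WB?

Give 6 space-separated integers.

I0 add r4 <- r5,r5: IF@1 ID@2 stall=0 (-) EX@3 MEM@4 WB@5
I1 add r5 <- r4,r5: IF@2 ID@3 stall=2 (RAW on I0.r4 (WB@5)) EX@6 MEM@7 WB@8
I2 add r5 <- r2,r3: IF@3 ID@6 stall=0 (-) EX@7 MEM@8 WB@9
I3 mul r4 <- r4,r4: IF@6 ID@7 stall=0 (-) EX@8 MEM@9 WB@10
I4 ld r3 <- r1: IF@7 ID@8 stall=0 (-) EX@9 MEM@10 WB@11
I5 ld r3 <- r3: IF@8 ID@9 stall=2 (RAW on I4.r3 (WB@11)) EX@12 MEM@13 WB@14

Answer: 5 8 9 10 11 14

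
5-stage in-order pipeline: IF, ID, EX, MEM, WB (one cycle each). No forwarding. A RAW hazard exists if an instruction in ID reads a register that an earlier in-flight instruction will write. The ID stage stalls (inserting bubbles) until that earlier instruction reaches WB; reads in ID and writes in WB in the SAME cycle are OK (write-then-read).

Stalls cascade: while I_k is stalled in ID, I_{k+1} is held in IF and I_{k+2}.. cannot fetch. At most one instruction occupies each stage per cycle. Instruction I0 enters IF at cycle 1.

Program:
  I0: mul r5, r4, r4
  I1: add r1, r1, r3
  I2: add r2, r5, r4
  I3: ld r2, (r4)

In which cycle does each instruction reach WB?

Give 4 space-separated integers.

Answer: 5 6 8 9

Derivation:
I0 mul r5 <- r4,r4: IF@1 ID@2 stall=0 (-) EX@3 MEM@4 WB@5
I1 add r1 <- r1,r3: IF@2 ID@3 stall=0 (-) EX@4 MEM@5 WB@6
I2 add r2 <- r5,r4: IF@3 ID@4 stall=1 (RAW on I0.r5 (WB@5)) EX@6 MEM@7 WB@8
I3 ld r2 <- r4: IF@4 ID@6 stall=0 (-) EX@7 MEM@8 WB@9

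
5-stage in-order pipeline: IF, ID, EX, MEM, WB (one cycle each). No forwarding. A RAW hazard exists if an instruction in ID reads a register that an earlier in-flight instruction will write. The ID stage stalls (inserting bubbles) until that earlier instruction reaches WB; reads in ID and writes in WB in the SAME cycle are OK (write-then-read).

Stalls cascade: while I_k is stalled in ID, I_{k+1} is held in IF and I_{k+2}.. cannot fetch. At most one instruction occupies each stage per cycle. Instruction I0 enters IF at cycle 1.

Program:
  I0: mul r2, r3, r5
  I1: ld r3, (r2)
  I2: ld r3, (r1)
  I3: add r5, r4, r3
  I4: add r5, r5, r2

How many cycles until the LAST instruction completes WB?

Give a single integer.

Answer: 15

Derivation:
I0 mul r2 <- r3,r5: IF@1 ID@2 stall=0 (-) EX@3 MEM@4 WB@5
I1 ld r3 <- r2: IF@2 ID@3 stall=2 (RAW on I0.r2 (WB@5)) EX@6 MEM@7 WB@8
I2 ld r3 <- r1: IF@3 ID@6 stall=0 (-) EX@7 MEM@8 WB@9
I3 add r5 <- r4,r3: IF@6 ID@7 stall=2 (RAW on I2.r3 (WB@9)) EX@10 MEM@11 WB@12
I4 add r5 <- r5,r2: IF@7 ID@10 stall=2 (RAW on I3.r5 (WB@12)) EX@13 MEM@14 WB@15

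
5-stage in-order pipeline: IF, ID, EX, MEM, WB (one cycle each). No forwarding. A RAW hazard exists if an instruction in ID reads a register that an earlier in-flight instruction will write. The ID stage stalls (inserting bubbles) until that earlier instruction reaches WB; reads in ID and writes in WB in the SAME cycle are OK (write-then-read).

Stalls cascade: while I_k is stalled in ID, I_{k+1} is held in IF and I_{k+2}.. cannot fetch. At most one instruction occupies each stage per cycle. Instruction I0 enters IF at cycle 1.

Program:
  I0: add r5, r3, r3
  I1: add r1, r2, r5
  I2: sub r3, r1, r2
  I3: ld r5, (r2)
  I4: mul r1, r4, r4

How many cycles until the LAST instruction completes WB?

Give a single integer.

Answer: 13

Derivation:
I0 add r5 <- r3,r3: IF@1 ID@2 stall=0 (-) EX@3 MEM@4 WB@5
I1 add r1 <- r2,r5: IF@2 ID@3 stall=2 (RAW on I0.r5 (WB@5)) EX@6 MEM@7 WB@8
I2 sub r3 <- r1,r2: IF@3 ID@6 stall=2 (RAW on I1.r1 (WB@8)) EX@9 MEM@10 WB@11
I3 ld r5 <- r2: IF@6 ID@9 stall=0 (-) EX@10 MEM@11 WB@12
I4 mul r1 <- r4,r4: IF@9 ID@10 stall=0 (-) EX@11 MEM@12 WB@13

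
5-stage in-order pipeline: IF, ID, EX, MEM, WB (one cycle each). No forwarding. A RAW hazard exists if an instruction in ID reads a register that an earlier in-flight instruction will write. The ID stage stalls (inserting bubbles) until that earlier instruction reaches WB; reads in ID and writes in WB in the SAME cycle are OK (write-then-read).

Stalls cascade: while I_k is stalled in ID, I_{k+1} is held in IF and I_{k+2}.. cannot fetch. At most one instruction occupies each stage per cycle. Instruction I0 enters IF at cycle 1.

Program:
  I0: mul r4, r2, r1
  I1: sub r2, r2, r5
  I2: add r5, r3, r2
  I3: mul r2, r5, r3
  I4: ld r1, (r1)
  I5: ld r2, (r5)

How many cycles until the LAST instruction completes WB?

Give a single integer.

I0 mul r4 <- r2,r1: IF@1 ID@2 stall=0 (-) EX@3 MEM@4 WB@5
I1 sub r2 <- r2,r5: IF@2 ID@3 stall=0 (-) EX@4 MEM@5 WB@6
I2 add r5 <- r3,r2: IF@3 ID@4 stall=2 (RAW on I1.r2 (WB@6)) EX@7 MEM@8 WB@9
I3 mul r2 <- r5,r3: IF@4 ID@7 stall=2 (RAW on I2.r5 (WB@9)) EX@10 MEM@11 WB@12
I4 ld r1 <- r1: IF@7 ID@10 stall=0 (-) EX@11 MEM@12 WB@13
I5 ld r2 <- r5: IF@10 ID@11 stall=0 (-) EX@12 MEM@13 WB@14

Answer: 14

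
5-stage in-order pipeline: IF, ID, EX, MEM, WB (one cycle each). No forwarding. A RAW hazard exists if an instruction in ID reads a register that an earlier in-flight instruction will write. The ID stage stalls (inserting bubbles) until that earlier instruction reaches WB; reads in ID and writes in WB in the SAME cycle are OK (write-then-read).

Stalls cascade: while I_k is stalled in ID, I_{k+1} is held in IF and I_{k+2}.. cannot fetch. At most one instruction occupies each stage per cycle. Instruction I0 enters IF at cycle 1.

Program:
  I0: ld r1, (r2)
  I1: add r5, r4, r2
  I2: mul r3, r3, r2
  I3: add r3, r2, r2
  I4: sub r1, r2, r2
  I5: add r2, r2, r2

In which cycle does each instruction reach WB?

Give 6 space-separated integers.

I0 ld r1 <- r2: IF@1 ID@2 stall=0 (-) EX@3 MEM@4 WB@5
I1 add r5 <- r4,r2: IF@2 ID@3 stall=0 (-) EX@4 MEM@5 WB@6
I2 mul r3 <- r3,r2: IF@3 ID@4 stall=0 (-) EX@5 MEM@6 WB@7
I3 add r3 <- r2,r2: IF@4 ID@5 stall=0 (-) EX@6 MEM@7 WB@8
I4 sub r1 <- r2,r2: IF@5 ID@6 stall=0 (-) EX@7 MEM@8 WB@9
I5 add r2 <- r2,r2: IF@6 ID@7 stall=0 (-) EX@8 MEM@9 WB@10

Answer: 5 6 7 8 9 10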